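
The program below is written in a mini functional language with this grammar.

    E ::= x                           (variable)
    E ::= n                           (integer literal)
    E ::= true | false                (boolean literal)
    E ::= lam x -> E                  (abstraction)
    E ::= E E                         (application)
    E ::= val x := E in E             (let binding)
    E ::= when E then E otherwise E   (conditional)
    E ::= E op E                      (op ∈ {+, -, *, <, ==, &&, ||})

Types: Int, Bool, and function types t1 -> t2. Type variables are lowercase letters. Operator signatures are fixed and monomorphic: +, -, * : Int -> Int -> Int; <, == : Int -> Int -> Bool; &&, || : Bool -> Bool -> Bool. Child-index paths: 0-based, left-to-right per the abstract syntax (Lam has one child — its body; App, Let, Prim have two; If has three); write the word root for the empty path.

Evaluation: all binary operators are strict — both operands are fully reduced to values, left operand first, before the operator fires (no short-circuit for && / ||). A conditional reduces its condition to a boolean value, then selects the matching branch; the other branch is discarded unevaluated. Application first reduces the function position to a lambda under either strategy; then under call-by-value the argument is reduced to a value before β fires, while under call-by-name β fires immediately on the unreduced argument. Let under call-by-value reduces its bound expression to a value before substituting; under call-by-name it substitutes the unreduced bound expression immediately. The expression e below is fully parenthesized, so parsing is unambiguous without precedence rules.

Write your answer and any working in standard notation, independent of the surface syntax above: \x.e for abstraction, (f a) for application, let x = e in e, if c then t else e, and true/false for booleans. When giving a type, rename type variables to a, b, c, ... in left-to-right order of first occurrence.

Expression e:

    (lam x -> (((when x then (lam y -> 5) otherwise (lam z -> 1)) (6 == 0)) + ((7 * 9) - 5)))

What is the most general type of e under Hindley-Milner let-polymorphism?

Answer: Bool -> Int

Trace:
x : a
  unify a ~ Bool
\y._ : b -> Int
\z._ : c -> Int
  unify b -> Int ~ c -> Int
  unify b ~ c
  unify Int ~ Int
  unify Int ~ Int
  unify Int ~ Int
  unify c -> Int ~ Bool -> d
  unify c ~ Bool
  unify Int ~ d
_ _ : Int
  unify Int ~ Int
  unify Int ~ Int
  unify Int ~ Int
  unify Int ~ Int
  unify Int ~ Int
  unify Int ~ Int
\x._ : Bool -> Int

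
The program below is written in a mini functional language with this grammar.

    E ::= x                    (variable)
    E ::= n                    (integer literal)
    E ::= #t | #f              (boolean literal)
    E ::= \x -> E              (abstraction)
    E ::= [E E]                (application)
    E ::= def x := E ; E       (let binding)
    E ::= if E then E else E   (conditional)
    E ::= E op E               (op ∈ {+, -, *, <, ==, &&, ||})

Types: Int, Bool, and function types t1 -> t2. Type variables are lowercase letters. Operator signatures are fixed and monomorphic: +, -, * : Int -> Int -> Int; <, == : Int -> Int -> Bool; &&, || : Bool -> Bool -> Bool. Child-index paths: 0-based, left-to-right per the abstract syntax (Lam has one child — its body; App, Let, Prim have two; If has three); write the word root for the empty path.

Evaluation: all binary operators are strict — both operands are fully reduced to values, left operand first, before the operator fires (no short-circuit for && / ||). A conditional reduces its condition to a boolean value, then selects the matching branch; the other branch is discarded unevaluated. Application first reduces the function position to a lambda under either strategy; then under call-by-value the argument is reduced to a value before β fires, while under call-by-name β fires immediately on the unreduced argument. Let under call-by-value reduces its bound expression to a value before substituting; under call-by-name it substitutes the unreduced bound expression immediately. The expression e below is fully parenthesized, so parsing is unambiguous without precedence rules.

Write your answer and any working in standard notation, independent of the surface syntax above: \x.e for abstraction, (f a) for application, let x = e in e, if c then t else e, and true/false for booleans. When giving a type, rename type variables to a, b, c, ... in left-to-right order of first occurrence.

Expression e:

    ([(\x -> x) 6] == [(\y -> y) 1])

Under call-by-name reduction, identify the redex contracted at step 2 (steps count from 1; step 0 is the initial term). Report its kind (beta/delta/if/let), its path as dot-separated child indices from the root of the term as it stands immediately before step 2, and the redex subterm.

Answer: beta at 1 : ((\y.y) 1)

Trace:
step 0: (((\x.x) 6) == ((\y.y) 1))
step 1: [beta@0] (6 == ((\y.y) 1))
step 2: [beta@1] (6 == 1)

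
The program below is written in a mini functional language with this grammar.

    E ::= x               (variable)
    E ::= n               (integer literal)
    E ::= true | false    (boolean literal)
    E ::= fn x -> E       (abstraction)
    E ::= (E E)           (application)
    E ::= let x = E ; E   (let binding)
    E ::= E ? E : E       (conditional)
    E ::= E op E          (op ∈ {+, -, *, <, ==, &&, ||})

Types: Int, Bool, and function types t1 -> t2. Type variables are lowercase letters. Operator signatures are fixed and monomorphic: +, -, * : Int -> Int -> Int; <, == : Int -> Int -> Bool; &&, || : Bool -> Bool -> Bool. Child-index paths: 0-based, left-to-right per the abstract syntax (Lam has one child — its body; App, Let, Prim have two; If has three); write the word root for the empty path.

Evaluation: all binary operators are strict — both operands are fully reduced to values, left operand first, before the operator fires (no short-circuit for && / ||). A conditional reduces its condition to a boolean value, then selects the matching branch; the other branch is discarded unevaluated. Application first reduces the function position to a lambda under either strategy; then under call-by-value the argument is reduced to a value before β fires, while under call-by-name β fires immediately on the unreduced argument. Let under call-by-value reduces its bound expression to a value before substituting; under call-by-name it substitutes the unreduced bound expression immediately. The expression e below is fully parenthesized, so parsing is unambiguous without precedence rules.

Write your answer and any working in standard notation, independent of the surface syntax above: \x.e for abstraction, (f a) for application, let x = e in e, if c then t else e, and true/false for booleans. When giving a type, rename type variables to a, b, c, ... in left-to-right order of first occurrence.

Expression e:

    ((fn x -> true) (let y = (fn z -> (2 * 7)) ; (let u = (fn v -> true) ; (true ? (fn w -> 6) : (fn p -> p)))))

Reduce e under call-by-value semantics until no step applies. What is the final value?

Answer: true

Trace:
step 0: ((\x.true) (let y = (\z.(2 * 7)) in (let u = (\v.true) in (if true then (\w.6) else (\p.p)))))
step 1: [let@1] ((\x.true) (let u = (\v.true) in (if true then (\w.6) else (\p.p))))
step 2: [let@1] ((\x.true) (if true then (\w.6) else (\p.p)))
step 3: [if@1] ((\x.true) (\w.6))
step 4: [beta@root] true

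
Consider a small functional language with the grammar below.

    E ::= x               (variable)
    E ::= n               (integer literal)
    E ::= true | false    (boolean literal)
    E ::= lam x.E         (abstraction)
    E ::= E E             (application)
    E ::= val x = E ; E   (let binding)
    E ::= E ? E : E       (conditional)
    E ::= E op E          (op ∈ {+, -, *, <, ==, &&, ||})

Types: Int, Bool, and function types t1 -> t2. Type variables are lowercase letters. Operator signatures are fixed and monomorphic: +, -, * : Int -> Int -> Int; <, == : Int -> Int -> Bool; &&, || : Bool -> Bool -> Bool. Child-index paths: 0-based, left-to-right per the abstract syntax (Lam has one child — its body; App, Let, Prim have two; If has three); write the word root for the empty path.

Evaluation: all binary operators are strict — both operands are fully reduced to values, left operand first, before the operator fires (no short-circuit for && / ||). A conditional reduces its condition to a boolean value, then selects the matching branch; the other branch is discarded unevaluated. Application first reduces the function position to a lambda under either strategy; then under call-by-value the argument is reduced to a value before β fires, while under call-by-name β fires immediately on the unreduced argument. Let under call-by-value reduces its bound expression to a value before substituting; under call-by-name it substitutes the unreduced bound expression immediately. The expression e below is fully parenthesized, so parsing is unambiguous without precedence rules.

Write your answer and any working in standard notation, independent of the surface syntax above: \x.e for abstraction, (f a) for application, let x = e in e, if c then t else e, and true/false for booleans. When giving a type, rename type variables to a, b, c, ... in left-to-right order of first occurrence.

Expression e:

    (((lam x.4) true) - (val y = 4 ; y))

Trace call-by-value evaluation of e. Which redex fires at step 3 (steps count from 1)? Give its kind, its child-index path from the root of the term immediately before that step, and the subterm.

Answer: delta at root : (4 - 4)

Trace:
step 0: (((\x.4) true) - (let y = 4 in y))
step 1: [beta@0] (4 - (let y = 4 in y))
step 2: [let@1] (4 - 4)
step 3: [delta@root] 0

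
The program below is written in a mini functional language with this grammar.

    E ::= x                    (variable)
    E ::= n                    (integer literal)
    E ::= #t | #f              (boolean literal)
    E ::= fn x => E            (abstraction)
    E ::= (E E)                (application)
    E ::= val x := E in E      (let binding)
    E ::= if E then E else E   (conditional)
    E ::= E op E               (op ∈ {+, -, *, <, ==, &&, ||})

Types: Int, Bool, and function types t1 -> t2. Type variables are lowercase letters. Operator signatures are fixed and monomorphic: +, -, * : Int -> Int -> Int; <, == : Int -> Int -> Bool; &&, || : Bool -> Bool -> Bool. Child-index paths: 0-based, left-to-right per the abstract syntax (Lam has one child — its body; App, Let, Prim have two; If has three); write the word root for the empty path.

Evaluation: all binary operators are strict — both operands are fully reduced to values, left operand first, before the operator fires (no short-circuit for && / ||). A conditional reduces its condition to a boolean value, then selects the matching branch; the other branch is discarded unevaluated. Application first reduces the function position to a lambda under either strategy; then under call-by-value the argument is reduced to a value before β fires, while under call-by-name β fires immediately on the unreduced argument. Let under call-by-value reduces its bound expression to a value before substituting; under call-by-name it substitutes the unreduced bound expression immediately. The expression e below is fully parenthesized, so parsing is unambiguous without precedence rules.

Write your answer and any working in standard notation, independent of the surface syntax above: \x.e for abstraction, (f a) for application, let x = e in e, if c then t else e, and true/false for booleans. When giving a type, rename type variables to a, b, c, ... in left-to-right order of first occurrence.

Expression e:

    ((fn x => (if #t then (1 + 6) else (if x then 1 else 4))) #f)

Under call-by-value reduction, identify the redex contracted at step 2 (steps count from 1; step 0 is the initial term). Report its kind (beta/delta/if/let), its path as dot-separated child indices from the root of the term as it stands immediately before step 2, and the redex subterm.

Working:
step 0: ((\x.(if true then (1 + 6) else (if x then 1 else 4))) false)
step 1: [beta@root] (if true then (1 + 6) else (if false then 1 else 4))
step 2: [if@root] (1 + 6)

Answer: if at root : (if true then (1 + 6) else (if false then 1 else 4))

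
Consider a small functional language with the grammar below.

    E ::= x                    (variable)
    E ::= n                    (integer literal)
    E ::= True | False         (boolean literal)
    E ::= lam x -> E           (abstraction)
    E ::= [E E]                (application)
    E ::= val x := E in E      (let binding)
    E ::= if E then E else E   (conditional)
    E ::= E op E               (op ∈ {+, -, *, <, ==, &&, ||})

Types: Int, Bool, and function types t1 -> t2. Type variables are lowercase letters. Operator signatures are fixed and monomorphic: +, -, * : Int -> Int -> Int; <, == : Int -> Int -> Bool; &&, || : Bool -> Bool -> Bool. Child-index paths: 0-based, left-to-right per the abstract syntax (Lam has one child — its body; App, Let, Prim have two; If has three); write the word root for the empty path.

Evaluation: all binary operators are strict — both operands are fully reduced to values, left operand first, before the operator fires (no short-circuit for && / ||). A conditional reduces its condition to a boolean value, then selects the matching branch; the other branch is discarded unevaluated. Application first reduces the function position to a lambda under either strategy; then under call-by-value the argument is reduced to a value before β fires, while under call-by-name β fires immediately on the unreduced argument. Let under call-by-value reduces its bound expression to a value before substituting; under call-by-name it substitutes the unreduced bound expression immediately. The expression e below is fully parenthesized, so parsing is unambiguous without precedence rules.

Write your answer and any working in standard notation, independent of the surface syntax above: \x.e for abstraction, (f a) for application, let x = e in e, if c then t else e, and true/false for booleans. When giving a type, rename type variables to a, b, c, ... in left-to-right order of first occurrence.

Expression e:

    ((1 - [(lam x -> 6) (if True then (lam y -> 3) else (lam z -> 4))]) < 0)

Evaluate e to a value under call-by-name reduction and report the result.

Derivation:
step 0: ((1 - ((\x.6) (if true then (\y.3) else (\z.4)))) < 0)
step 1: [beta@0.1] ((1 - 6) < 0)
step 2: [delta@0] (-5 < 0)
step 3: [delta@root] true

Answer: true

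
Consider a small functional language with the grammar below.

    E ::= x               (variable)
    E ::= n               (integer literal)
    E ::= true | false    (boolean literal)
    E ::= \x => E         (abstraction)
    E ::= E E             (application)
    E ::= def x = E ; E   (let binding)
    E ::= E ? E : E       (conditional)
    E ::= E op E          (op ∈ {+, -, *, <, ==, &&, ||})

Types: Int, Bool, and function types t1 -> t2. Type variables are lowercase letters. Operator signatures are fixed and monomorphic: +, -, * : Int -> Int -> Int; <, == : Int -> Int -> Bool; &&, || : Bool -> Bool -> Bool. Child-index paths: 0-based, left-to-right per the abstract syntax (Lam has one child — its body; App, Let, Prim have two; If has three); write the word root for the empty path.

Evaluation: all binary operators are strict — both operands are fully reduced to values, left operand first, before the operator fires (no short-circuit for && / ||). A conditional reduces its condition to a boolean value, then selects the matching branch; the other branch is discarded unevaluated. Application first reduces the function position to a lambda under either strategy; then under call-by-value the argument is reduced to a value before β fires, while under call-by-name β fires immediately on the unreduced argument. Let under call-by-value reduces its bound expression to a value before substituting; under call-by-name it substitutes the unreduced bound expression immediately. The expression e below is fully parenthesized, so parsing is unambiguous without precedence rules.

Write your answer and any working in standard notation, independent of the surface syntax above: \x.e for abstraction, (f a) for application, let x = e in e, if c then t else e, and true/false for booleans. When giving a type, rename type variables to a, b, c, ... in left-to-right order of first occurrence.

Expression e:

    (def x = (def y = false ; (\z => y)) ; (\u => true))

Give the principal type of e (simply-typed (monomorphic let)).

Derivation:
let y : Bool
y : Bool
\z._ : a -> Bool
let x : a -> Bool
\u._ : b -> Bool

Answer: a -> Bool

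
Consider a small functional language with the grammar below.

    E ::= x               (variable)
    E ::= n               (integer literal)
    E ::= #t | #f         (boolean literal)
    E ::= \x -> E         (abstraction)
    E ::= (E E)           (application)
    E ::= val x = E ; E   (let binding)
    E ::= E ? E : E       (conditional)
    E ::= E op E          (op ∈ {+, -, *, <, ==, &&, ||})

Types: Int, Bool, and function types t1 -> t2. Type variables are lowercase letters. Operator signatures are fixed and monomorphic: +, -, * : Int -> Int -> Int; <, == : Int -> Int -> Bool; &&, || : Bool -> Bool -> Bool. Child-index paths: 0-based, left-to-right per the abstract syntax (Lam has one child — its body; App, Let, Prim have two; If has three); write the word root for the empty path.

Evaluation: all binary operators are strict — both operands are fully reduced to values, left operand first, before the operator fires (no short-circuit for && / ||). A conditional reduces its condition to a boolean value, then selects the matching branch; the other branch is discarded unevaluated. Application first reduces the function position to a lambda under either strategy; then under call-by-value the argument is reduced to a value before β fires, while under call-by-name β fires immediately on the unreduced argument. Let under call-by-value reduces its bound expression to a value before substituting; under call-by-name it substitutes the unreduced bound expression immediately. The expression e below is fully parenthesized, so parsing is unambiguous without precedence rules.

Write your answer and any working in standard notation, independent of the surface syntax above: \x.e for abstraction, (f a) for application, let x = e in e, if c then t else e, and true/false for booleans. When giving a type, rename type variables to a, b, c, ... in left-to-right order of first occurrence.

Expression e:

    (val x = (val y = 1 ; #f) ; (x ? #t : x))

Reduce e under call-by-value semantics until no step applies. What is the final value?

Answer: false

Trace:
step 0: (let x = (let y = 1 in false) in (if x then true else x))
step 1: [let@0] (let x = false in (if x then true else x))
step 2: [let@root] (if false then true else false)
step 3: [if@root] false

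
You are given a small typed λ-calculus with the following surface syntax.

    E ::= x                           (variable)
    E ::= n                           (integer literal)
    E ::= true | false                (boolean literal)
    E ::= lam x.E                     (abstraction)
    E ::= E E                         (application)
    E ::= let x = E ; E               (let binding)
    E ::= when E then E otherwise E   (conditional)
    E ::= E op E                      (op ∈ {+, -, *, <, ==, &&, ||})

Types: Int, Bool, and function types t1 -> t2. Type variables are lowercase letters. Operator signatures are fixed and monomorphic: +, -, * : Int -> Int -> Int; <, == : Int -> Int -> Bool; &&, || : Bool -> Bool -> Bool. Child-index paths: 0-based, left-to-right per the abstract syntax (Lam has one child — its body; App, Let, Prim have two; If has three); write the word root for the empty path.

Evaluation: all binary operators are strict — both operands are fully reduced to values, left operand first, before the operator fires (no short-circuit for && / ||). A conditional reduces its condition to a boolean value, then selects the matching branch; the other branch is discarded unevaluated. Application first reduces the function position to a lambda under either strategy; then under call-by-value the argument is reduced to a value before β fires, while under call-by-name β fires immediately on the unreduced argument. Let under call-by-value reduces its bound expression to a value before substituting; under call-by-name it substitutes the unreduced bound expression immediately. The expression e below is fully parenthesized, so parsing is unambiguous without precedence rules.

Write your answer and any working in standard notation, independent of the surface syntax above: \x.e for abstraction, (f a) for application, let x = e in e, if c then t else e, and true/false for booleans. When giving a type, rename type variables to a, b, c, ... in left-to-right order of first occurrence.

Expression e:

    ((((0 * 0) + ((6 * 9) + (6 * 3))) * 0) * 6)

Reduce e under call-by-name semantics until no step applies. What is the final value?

Derivation:
step 0: ((((0 * 0) + ((6 * 9) + (6 * 3))) * 0) * 6)
step 1: [delta@0.0.0] (((0 + ((6 * 9) + (6 * 3))) * 0) * 6)
step 2: [delta@0.0.1.0] (((0 + (54 + (6 * 3))) * 0) * 6)
step 3: [delta@0.0.1.1] (((0 + (54 + 18)) * 0) * 6)
step 4: [delta@0.0.1] (((0 + 72) * 0) * 6)
step 5: [delta@0.0] ((72 * 0) * 6)
step 6: [delta@0] (0 * 6)
step 7: [delta@root] 0

Answer: 0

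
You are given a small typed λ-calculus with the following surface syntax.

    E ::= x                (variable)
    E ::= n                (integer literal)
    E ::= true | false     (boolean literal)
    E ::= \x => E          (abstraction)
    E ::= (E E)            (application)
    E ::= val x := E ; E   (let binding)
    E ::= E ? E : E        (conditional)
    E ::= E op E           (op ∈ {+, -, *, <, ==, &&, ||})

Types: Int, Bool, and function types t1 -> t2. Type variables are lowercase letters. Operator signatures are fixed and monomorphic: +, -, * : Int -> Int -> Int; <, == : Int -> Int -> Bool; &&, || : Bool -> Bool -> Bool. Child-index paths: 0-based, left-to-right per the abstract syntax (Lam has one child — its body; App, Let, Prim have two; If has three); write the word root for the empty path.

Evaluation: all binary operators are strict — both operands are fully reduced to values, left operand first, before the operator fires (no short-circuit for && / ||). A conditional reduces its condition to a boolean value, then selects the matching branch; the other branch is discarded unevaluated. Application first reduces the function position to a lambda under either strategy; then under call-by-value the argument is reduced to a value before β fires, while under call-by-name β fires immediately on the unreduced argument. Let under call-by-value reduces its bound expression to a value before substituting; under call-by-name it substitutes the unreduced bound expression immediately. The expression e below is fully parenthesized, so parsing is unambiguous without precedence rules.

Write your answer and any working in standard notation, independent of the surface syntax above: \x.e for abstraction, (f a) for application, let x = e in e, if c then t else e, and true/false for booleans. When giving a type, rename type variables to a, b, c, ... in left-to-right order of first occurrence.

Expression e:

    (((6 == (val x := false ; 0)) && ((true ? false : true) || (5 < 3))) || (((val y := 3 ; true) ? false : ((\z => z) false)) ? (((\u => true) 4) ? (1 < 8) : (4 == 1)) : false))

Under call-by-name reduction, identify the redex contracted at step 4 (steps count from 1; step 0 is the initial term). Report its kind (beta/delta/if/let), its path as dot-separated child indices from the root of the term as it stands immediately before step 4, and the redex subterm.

Answer: delta at 0.1.1 : (5 < 3)

Trace:
step 0: (((6 == (let x = false in 0)) && ((if true then false else true) || (5 < 3))) || (if (if (let y = 3 in true) then false else ((\z.z) false)) then (if ((\u.true) 4) then (1 < 8) else (4 == 1)) else false))
step 1: [let@0.0.1] (((6 == 0) && ((if true then false else true) || (5 < 3))) || (if (if (let y = 3 in true) then false else ((\z.z) false)) then (if ((\u.true) 4) then (1 < 8) else (4 == 1)) else false))
step 2: [delta@0.0] ((false && ((if true then false else true) || (5 < 3))) || (if (if (let y = 3 in true) then false else ((\z.z) false)) then (if ((\u.true) 4) then (1 < 8) else (4 == 1)) else false))
step 3: [if@0.1.0] ((false && (false || (5 < 3))) || (if (if (let y = 3 in true) then false else ((\z.z) false)) then (if ((\u.true) 4) then (1 < 8) else (4 == 1)) else false))
step 4: [delta@0.1.1] ((false && (false || false)) || (if (if (let y = 3 in true) then false else ((\z.z) false)) then (if ((\u.true) 4) then (1 < 8) else (4 == 1)) else false))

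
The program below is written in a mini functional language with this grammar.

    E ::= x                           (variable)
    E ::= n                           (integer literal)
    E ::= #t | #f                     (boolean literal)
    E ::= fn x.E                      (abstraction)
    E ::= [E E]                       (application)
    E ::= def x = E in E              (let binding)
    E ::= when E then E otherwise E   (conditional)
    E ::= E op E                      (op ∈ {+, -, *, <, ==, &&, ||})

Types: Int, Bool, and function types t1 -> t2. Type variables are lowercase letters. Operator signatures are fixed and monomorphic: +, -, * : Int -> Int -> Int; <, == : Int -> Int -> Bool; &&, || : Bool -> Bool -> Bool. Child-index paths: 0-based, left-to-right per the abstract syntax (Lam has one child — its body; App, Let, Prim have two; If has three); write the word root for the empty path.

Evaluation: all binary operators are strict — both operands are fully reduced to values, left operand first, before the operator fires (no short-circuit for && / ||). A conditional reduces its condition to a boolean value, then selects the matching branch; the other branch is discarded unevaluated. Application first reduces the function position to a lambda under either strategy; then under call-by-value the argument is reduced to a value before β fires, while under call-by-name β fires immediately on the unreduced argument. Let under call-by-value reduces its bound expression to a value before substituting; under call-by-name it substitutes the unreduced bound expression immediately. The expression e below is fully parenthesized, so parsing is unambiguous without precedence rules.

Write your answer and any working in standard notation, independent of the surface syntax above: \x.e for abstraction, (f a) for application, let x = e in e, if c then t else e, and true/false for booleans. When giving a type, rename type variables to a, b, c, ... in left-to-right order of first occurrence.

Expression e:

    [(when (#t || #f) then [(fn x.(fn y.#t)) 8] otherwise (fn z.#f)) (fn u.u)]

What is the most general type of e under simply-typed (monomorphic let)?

Answer: Bool

Trace:
  unify Bool ~ Bool
  unify Bool ~ Bool
  unify Bool ~ Bool
\y._ : b -> Bool
\x._ : a -> b -> Bool
  unify a -> b -> Bool ~ Int -> c
  unify a ~ Int
  unify b -> Bool ~ c
_ _ : b -> Bool
\z._ : d -> Bool
  unify b -> Bool ~ d -> Bool
  unify b ~ d
  unify Bool ~ Bool
u : e
\u._ : e -> e
  unify d -> Bool ~ (e -> e) -> f
  unify d ~ e -> e
  unify Bool ~ f
_ _ : Bool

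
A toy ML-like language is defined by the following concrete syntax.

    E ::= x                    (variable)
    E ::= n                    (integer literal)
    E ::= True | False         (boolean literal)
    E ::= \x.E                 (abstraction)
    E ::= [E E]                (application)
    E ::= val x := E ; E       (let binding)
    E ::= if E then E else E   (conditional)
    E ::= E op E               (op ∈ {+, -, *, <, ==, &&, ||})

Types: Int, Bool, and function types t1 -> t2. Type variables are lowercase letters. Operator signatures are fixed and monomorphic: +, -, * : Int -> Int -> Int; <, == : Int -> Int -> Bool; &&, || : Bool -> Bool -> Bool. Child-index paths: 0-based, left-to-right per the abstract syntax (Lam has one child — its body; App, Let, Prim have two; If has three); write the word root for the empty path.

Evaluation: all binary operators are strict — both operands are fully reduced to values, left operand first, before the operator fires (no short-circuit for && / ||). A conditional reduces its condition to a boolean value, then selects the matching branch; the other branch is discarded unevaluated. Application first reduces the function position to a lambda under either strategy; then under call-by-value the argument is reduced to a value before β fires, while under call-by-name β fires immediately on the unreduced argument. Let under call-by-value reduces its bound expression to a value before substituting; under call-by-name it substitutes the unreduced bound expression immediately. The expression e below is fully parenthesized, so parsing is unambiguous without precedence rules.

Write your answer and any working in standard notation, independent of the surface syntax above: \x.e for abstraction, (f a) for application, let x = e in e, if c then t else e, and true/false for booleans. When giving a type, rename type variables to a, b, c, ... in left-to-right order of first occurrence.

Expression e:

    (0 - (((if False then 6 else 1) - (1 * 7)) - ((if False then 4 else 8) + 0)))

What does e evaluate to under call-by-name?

Answer: 14

Trace:
step 0: (0 - (((if false then 6 else 1) - (1 * 7)) - ((if false then 4 else 8) + 0)))
step 1: [if@1.0.0] (0 - ((1 - (1 * 7)) - ((if false then 4 else 8) + 0)))
step 2: [delta@1.0.1] (0 - ((1 - 7) - ((if false then 4 else 8) + 0)))
step 3: [delta@1.0] (0 - (-6 - ((if false then 4 else 8) + 0)))
step 4: [if@1.1.0] (0 - (-6 - (8 + 0)))
step 5: [delta@1.1] (0 - (-6 - 8))
step 6: [delta@1] (0 - -14)
step 7: [delta@root] 14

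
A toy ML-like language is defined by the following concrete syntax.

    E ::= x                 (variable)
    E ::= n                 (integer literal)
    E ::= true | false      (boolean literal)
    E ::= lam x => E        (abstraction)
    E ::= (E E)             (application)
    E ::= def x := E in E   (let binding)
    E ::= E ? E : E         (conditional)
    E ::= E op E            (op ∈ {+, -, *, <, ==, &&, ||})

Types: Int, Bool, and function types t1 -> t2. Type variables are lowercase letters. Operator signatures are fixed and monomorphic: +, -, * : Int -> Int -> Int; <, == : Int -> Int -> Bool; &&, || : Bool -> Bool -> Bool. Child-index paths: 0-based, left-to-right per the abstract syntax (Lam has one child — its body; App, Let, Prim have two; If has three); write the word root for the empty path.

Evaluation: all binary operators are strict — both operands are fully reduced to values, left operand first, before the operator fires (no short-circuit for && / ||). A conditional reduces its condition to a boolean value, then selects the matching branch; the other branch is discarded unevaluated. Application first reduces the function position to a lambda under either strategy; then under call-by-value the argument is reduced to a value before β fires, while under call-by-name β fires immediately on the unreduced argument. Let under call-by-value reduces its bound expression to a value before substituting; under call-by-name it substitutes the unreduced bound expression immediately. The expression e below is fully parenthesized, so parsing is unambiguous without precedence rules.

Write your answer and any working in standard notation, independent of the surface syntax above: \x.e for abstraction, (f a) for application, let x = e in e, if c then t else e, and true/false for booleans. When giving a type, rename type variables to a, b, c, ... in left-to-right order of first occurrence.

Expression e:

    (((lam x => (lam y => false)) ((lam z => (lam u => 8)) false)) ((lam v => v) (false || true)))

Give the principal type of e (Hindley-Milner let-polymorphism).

Working:
\y._ : b -> Bool
\x._ : a -> b -> Bool
\u._ : d -> Int
\z._ : c -> d -> Int
  unify c -> d -> Int ~ Bool -> e
  unify c ~ Bool
  unify d -> Int ~ e
_ _ : d -> Int
  unify a -> b -> Bool ~ (d -> Int) -> f
  unify a ~ d -> Int
  unify b -> Bool ~ f
_ _ : b -> Bool
v : g
\v._ : g -> g
  unify Bool ~ Bool
  unify Bool ~ Bool
  unify g -> g ~ Bool -> h
  unify g ~ Bool
  unify Bool ~ h
_ _ : Bool
  unify b -> Bool ~ Bool -> i
  unify b ~ Bool
  unify Bool ~ i
_ _ : Bool

Answer: Bool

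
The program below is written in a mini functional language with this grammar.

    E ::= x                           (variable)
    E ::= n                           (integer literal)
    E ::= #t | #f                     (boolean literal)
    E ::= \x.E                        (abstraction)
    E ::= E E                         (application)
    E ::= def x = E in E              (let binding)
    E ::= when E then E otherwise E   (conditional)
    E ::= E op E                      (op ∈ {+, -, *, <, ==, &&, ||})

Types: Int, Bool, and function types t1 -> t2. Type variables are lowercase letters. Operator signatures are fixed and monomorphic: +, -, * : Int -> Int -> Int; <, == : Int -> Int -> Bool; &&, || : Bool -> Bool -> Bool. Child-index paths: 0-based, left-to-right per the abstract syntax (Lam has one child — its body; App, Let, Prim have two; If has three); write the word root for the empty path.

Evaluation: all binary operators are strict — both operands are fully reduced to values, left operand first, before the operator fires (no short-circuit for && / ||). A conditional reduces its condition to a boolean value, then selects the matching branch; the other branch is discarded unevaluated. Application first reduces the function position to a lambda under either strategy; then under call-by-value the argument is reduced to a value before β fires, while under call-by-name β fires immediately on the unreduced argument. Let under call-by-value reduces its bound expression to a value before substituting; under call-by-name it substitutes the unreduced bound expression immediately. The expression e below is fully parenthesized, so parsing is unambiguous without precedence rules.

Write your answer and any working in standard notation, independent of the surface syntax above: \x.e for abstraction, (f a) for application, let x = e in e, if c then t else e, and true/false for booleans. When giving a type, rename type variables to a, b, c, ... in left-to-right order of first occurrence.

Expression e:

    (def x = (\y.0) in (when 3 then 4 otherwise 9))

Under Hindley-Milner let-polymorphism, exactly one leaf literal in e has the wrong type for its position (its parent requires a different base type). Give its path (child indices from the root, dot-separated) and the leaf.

Answer: 1.0 : 3

Working:
\y._ : a -> Int
let x : forall. a -> Int
  unify Int ~ Bool
  FAIL: mismatch Int ~ Bool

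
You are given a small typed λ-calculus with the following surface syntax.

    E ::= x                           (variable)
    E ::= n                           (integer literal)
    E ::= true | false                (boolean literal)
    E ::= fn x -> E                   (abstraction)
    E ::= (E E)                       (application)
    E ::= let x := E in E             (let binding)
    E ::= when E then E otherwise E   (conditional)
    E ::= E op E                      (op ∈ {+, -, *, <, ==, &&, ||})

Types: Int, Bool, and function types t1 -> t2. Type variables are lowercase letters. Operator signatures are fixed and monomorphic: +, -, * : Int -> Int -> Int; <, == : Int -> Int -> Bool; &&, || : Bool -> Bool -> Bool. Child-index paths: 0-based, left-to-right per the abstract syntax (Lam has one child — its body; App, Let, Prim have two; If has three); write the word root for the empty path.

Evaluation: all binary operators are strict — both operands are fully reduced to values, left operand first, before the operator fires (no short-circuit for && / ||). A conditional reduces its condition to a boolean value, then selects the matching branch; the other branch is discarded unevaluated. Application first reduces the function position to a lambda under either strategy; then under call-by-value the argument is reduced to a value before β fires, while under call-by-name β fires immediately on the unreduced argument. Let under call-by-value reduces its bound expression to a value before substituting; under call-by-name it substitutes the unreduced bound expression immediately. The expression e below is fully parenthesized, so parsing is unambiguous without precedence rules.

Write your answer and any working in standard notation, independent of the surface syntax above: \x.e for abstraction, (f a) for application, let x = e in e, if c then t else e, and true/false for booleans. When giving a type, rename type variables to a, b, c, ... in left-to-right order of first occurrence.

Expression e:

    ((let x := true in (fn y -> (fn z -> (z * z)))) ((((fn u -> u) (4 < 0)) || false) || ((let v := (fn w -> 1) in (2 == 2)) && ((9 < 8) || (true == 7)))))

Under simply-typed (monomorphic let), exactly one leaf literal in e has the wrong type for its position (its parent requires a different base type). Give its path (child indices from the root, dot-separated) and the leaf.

Trace:
let x : Bool
z : b
  unify b ~ Int
z : Int
  unify Int ~ Int
\z._ : Int -> Int
\y._ : a -> Int -> Int
u : c
\u._ : c -> c
  unify Int ~ Int
  unify Int ~ Int
  unify c -> c ~ Bool -> d
  unify c ~ Bool
  unify Bool ~ d
_ _ : Bool
  unify Bool ~ Bool
  unify Bool ~ Bool
  unify Bool ~ Bool
\w._ : e -> Int
let v : e -> Int
  unify Int ~ Int
  unify Int ~ Int
  unify Bool ~ Bool
  unify Int ~ Int
  unify Int ~ Int
  unify Bool ~ Bool
  unify Bool ~ Int
  FAIL: mismatch Bool ~ Int

Answer: 1.1.1.1.0 : true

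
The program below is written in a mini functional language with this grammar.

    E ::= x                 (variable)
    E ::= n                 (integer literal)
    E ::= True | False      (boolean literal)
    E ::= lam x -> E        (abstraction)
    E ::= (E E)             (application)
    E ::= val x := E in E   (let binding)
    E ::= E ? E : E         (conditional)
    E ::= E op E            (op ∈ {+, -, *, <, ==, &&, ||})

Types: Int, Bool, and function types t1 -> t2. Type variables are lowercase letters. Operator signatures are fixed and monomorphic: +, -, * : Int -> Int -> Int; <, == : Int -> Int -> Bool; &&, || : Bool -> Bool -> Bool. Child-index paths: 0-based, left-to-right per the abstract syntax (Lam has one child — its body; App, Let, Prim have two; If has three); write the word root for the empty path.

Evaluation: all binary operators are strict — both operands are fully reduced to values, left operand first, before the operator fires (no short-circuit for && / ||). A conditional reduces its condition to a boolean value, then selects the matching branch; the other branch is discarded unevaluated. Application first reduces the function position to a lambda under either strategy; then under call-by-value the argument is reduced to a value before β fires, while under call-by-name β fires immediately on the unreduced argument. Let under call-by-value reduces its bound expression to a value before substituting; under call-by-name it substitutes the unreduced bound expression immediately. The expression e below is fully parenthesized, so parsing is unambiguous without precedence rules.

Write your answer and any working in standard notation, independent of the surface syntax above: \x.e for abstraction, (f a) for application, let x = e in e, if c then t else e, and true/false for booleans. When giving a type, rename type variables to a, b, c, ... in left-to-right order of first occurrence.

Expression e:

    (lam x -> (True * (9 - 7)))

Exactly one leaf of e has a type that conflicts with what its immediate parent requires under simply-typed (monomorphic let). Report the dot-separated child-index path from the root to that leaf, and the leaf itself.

Answer: 0.0 : true

Trace:
  unify Bool ~ Int
  FAIL: mismatch Bool ~ Int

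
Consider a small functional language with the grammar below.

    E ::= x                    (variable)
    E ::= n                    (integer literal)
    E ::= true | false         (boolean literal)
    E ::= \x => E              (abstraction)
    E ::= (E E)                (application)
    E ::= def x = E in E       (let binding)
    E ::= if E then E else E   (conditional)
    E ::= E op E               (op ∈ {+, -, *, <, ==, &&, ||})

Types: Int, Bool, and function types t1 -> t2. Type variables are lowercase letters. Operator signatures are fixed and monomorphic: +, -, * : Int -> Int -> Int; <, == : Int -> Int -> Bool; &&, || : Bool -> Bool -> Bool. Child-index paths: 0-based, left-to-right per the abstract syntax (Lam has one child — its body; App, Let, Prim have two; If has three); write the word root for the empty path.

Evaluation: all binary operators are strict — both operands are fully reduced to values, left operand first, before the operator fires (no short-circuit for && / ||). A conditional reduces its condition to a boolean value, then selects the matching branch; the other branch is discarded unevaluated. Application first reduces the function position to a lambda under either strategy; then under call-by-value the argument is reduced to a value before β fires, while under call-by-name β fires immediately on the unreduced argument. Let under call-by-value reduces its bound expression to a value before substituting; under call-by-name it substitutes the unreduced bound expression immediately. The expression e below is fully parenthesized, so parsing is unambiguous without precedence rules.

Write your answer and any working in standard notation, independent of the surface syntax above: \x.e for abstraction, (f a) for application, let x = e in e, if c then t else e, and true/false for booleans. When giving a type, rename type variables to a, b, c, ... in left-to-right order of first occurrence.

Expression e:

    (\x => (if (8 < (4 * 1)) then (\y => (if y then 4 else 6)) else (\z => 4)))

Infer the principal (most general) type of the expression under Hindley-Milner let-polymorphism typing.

Answer: a -> Bool -> Int

Derivation:
  unify Int ~ Int
  unify Int ~ Int
  unify Int ~ Int
  unify Int ~ Int
  unify Bool ~ Bool
y : b
  unify b ~ Bool
  unify Int ~ Int
\y._ : Bool -> Int
\z._ : c -> Int
  unify Bool -> Int ~ c -> Int
  unify Bool ~ c
  unify Int ~ Int
\x._ : a -> Bool -> Int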